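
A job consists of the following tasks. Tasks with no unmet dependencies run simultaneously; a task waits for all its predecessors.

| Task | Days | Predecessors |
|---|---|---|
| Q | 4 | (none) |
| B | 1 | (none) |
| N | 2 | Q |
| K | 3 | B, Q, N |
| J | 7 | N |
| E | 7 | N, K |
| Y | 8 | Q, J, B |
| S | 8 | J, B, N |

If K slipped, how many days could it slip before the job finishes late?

5

Critical path: Q→N→J→Y = 4+2+7+8 = 21, so the finish is 21 days.
Longest path through K: 16 days (earliest finish 9, latest finish 14).
Slack of K = 11 − 6 = 5 days.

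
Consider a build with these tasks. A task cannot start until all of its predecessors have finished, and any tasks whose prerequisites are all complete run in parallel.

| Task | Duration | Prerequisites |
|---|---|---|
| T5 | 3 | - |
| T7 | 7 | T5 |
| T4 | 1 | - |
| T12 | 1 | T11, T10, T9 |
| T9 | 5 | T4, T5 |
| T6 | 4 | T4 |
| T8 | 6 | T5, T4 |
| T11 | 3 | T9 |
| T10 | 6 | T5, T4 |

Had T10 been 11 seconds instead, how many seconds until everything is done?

15

Baseline: T5→T9→T11→T12 = 3+5+3+1 = 12 → 12 seconds.
The longest path through T10 is only 10 seconds, so T10 has float 2.
New critical path: T5→T10→T12 = 3+11+1 = 15 ⇒ 15 seconds.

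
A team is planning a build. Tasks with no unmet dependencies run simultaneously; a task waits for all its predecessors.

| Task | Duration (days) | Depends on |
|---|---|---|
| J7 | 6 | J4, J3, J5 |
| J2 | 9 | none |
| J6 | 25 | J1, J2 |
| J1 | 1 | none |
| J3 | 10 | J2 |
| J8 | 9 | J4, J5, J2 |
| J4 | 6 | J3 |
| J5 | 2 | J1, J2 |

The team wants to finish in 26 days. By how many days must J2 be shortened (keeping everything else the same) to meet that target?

Current finish: 34 days; target: 26.
J2 is on every critical path, so each day cut from J2 cuts the finish by one (this holds down to a finish of 26).
Need 34 − 26 = 8 days off J2 → J2 becomes 1 day, finish becomes 26.

8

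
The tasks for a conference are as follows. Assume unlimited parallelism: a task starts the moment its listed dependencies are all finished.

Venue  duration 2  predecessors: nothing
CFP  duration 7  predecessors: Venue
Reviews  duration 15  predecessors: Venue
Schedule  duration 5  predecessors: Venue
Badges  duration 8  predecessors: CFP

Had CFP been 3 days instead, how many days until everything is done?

Baseline: Venue→CFP→Badges = 2+7+8 = 17 → 17 days.
CFP is on the critical path; changing it to 3 makes that path 13 days.
New critical path: Venue→Reviews = 2+15 = 17 ⇒ 17 days.

17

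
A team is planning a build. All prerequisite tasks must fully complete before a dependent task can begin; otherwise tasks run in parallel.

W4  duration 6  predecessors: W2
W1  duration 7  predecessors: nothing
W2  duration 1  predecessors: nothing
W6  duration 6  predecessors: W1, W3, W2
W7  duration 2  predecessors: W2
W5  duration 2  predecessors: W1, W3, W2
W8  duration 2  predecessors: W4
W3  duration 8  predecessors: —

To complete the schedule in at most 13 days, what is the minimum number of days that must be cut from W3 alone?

1

Current finish: 14 days; target: 13.
W3 is on every critical path, so each day cut from W3 cuts the finish by one (this holds down to a finish of 13).
Need 14 − 13 = 1 day off W3 → W3 becomes 7 days, finish becomes 13.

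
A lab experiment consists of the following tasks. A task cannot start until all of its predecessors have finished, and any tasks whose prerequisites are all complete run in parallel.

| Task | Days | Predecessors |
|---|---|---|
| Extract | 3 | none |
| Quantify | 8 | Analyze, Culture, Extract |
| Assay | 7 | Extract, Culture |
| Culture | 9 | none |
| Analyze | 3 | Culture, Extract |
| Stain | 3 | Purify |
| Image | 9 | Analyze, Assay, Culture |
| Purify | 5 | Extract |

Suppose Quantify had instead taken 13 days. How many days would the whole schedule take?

25

The binding path is Culture→Assay→Image = 9+7+9 = 25; finish at 25 days.
The longest path through Quantify is only 20 days, so Quantify has float 5.
That remains the longest chain; total 25 days.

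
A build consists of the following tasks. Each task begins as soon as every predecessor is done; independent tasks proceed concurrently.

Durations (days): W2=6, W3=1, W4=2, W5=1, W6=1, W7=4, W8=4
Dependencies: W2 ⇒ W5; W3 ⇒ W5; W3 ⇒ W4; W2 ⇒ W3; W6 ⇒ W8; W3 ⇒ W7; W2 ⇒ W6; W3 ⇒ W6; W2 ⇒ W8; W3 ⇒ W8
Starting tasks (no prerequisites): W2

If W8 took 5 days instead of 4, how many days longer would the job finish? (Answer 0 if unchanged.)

1

Baseline: W2→W3→W6→W8 = 6+1+1+4 = 12 → 12 days.
Since W8 is critical, the +1 change carries straight to that chain (now 13 days).
The critical path is still W2→W3→W6→W8; finish is now 13 days.
Change in finish: 13 − 12 = +1 days.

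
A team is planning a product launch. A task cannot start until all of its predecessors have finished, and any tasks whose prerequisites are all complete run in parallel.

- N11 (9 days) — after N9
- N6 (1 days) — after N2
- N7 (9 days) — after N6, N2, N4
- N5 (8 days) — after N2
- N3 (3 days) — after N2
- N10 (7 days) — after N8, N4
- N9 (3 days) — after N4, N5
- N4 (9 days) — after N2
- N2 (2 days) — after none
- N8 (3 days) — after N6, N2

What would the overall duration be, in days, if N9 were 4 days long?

24

Critical path before the change: N2→N4→N9→N11 = 2+9+3+9 = 23 giving 23 days.
N9 lies on that path, so at 4 days the path becomes 24 days.
The critical path is still N2→N4→N9→N11; finish is now 24 days.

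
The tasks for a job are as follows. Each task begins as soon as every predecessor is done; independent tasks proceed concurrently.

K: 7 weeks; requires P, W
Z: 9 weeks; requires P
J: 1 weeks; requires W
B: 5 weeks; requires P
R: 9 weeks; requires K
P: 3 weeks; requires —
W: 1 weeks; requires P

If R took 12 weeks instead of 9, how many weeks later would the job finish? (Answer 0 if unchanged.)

Actual critical path: P→W→K→R = 3+1+7+9 = 20 ⇒ 20 weeks.
R lies on that path, so at 12 weeks the path becomes 23 weeks.
No other chain overtakes it, so the finish is 23 weeks.
Change in finish: 23 − 20 = +3 weeks.

3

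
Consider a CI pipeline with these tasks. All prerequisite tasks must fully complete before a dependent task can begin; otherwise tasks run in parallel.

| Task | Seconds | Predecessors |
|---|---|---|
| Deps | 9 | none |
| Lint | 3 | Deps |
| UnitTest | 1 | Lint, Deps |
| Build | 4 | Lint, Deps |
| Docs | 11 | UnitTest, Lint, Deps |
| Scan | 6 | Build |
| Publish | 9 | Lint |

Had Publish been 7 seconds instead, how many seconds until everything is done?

The binding path is Deps→Lint→UnitTest→Docs = 9+3+1+11 = 24; finish at 24 seconds.
Publish is off the critical path — its longest chain is 21 seconds, giving 3 of slack.
No other chain overtakes it, so the finish is 24 seconds.

24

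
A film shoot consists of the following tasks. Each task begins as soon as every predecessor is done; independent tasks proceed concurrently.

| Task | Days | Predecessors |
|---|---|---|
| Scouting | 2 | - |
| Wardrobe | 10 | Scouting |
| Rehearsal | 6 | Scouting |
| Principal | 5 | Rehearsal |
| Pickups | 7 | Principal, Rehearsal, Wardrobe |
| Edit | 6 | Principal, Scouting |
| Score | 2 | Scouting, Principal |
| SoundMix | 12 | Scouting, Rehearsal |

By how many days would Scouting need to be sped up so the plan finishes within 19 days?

1

Current finish: 20 days; target: 19.
Scouting is on every critical path, so each day cut from Scouting cuts the finish by one (this holds down to a finish of 19).
Need 20 − 19 = 1 day off Scouting → Scouting becomes 1 day, finish becomes 19.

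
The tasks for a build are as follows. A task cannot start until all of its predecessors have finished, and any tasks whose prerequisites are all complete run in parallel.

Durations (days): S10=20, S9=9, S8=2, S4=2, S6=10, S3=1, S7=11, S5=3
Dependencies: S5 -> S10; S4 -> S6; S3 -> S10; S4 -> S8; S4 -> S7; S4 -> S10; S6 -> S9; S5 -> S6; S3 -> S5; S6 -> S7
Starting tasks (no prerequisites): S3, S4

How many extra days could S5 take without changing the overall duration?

0

Critical path: S3→S5→S6→S7 = 1+3+10+11 = 25, so the finish is 25 days.
The longest chain containing S5 totals 25 days.
Float = 25 − 25 = 0.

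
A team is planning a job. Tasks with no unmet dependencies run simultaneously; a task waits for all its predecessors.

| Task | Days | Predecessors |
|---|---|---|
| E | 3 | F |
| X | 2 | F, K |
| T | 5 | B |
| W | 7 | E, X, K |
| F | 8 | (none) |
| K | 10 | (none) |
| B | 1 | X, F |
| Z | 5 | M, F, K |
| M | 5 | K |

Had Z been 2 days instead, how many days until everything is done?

The binding path is K→M→Z = 10+5+5 = 20; finish at 20 days.
Since Z is critical, the -3 change carries straight to that chain (now 17 days).
Now K→X→W = 10+2+7 = 19 is longest, so the finish becomes 19 days.

19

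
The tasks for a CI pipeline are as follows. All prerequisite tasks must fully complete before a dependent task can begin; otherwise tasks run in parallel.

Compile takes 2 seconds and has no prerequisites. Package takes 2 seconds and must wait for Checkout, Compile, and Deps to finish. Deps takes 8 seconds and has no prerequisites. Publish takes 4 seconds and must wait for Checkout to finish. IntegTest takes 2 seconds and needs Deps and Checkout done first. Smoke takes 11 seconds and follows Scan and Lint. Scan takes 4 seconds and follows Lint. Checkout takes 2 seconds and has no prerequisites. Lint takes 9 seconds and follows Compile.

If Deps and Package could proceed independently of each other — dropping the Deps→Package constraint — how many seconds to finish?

26

Original critical path: Compile→Lint→Scan→Smoke = 2+9+4+11 = 26 ⇒ 26 seconds.
Without Deps→Package, Package's earliest start moves from 8 to 2.
New critical path: Compile→Lint→Scan→Smoke = 2+9+4+11 = 26 ⇒ 26 seconds.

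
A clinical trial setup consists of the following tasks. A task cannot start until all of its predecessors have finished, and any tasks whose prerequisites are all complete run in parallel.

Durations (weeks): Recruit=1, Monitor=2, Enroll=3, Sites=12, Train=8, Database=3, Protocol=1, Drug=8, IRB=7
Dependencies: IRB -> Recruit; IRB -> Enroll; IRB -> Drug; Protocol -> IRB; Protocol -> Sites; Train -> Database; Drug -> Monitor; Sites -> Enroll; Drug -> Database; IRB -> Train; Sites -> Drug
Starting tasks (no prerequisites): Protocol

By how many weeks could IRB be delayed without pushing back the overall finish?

Protocol→Sites→Drug→Database = 1+12+8+3 = 24 sets the makespan at 24 weeks.
Longest path through IRB: 19 weeks (earliest finish 8, latest finish 13).
So IRB can slip 13 − 8 = 5 weeks.

5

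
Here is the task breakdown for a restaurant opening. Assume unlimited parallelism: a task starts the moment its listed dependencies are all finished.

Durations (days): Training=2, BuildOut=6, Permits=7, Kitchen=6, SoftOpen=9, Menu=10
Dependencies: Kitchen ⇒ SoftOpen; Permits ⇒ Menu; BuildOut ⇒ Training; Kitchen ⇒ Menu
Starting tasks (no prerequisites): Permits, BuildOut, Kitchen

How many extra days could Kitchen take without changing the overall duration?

The longest chain is Permits→Menu = 7+10 = 17; overall finish 17 days.
Kitchen finishes as early as 6 and must finish by 7.
Slack of Kitchen = 1 − 0 = 1 day.

1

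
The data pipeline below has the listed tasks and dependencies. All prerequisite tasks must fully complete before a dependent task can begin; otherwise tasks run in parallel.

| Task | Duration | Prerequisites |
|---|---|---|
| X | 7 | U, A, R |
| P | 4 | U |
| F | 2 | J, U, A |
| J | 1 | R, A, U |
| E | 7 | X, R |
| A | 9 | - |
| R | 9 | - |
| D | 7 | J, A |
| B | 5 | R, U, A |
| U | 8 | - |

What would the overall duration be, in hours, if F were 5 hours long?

23

Baseline: R→X→E = 9+7+7 = 23 → 23 hours.
The longest path through F is only 12 hours, so F has float 11.
The critical path is still R→X→E; finish is now 23 hours.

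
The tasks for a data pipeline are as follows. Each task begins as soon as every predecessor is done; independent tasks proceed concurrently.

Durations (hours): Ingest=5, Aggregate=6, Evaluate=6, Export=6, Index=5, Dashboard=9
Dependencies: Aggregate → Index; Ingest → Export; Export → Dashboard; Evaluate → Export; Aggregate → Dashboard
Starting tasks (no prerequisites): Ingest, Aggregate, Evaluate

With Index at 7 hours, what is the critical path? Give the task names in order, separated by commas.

Evaluate, Export, Dashboard

Critical path before the change: Evaluate→Export→Dashboard = 6+6+9 = 21 giving 21 hours.
Index is off the critical path — its longest chain is 11 hours, giving 10 of slack.
No other chain overtakes it, so the finish is 21 hours.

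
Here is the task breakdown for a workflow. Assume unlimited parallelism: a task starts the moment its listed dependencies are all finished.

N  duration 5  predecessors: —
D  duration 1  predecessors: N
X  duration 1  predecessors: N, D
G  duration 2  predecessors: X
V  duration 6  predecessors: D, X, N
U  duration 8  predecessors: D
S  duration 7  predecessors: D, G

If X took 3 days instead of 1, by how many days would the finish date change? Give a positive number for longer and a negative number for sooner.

The binding path is N→D→X→G→S = 5+1+1+2+7 = 16; finish at 16 days.
X lies on that path, so at 3 days the path becomes 18 days.
No other chain overtakes it, so the finish is 18 days.
Change in finish: 18 − 16 = +2 days.

2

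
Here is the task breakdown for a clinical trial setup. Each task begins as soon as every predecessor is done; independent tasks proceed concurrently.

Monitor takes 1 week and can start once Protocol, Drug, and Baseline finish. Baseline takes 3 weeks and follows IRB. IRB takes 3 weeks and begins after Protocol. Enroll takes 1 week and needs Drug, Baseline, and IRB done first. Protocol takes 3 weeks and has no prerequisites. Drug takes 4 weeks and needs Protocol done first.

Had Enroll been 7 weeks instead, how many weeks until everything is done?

Actual critical path: Protocol→IRB→Baseline→Enroll = 3+3+3+1 = 10 ⇒ 10 weeks.
Enroll is on the critical path; changing it to 7 makes that path 16 weeks.
That remains the longest chain; total 16 weeks.

16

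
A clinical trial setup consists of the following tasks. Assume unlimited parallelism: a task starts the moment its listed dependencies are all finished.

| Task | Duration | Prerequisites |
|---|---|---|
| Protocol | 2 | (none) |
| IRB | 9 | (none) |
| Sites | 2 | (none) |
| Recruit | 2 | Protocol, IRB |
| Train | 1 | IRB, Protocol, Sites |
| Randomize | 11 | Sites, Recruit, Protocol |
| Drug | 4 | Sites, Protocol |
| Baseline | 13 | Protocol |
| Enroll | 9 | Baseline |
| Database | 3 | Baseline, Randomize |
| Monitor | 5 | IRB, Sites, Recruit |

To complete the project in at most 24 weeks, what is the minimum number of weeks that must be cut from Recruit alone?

Current finish: 25 weeks; target: 24.
Recruit is on every critical path, so each week cut from Recruit cuts the finish by one (this holds down to a finish of 24).
Need 25 − 24 = 1 week off Recruit → Recruit becomes 1 week, finish becomes 24.

1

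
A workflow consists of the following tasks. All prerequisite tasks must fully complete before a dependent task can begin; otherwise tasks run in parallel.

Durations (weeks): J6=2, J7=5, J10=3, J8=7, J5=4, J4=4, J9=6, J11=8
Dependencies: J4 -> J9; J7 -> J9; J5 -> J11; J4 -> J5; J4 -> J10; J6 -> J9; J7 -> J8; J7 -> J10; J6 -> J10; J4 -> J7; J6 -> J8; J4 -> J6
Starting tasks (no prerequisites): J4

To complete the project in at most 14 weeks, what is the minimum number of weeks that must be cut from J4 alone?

2

Current finish: 16 weeks; target: 14.
J4 is on every critical path, so each week cut from J4 cuts the finish by one (this holds down to a finish of 13).
Need 16 − 14 = 2 weeks off J4 → J4 becomes 2 weeks, finish becomes 14.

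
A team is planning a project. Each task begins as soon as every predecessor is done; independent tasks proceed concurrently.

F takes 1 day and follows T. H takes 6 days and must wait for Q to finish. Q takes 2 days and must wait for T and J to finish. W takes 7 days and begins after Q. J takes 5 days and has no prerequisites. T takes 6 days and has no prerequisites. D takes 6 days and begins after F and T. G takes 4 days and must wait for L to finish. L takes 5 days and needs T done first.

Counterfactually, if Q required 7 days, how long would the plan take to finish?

The binding path is T→Q→W = 6+2+7 = 15; finish at 15 days.
Since Q is critical, the +5 change carries straight to that chain (now 20 days).
No other chain overtakes it, so the finish is 20 days.

20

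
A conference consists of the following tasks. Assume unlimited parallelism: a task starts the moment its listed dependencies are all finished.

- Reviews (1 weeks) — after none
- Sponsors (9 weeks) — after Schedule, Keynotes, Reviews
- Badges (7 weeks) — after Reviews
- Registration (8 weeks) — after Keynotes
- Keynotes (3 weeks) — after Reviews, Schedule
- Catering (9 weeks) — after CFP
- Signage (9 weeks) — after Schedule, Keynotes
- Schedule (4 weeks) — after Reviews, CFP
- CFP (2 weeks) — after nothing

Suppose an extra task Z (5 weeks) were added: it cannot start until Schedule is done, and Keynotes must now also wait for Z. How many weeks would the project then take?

Originally the project takes 18 weeks.
With Z inserted, Keynotes now waits for max(Reviews, Schedule, Z).
New critical path: CFP→Schedule→Z→Keynotes→Sponsors = 2+4+5+3+9 = 23 ⇒ 23 weeks.

23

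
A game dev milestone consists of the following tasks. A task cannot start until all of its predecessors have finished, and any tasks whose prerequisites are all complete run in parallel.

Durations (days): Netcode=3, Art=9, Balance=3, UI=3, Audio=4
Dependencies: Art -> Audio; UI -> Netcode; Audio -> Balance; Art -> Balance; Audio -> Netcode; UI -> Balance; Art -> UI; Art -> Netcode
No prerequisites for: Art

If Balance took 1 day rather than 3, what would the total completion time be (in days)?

16

The binding path is Art→Audio→Balance = 9+4+3 = 16; finish at 16 days.
Since Balance is critical, the -2 change carries straight to that chain (now 14 days).
The binding chain switches to Art→Audio→Netcode = 9+4+3 = 16; finish 16 days.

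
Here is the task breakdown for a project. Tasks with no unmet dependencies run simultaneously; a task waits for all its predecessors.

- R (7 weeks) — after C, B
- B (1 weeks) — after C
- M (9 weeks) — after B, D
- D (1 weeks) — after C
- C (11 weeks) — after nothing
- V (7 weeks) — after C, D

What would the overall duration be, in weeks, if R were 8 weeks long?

21

Baseline: C→B→M = 11+1+9 = 21 → 21 weeks.
R has 2 weeks of float (longest path through it is 19).
No other chain overtakes it, so the finish is 21 weeks.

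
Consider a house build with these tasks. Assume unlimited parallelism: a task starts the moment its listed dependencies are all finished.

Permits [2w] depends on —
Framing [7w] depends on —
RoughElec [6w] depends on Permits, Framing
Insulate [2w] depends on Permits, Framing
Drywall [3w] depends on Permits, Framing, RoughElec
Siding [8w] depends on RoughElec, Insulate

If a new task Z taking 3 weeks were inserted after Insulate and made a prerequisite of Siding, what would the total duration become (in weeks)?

21

Originally the schedule takes 21 weeks.
With Z inserted, Siding now waits for max(RoughElec, Insulate, Z).
New critical path: Framing→RoughElec→Siding = 7+6+8 = 21 ⇒ 21 weeks.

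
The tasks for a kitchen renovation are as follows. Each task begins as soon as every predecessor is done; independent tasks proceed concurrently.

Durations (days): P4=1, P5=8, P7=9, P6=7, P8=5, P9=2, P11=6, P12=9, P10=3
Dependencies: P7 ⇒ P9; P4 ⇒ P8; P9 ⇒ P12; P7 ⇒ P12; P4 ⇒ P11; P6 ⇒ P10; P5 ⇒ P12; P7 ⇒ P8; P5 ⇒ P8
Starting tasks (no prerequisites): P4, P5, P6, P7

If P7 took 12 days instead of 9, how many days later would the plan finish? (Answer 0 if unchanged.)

The binding path is P7→P9→P12 = 9+2+9 = 20; finish at 20 days.
P7 lies on that path, so at 12 days the path becomes 23 days.
The critical path is still P7→P9→P12; finish is now 23 days.
Change in finish: 23 − 20 = +3 days.

3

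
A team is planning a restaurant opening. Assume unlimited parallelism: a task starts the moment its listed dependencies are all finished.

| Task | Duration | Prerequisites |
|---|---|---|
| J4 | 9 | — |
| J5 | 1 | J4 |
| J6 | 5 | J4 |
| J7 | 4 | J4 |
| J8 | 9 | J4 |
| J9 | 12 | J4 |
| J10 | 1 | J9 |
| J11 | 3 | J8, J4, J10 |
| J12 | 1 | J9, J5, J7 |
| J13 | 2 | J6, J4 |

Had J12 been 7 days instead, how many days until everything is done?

28

As given, the longest chain is J4→J9→J10→J11 = 9+12+1+3 = 25, so the finish is 25 days.
J12 is off the critical path — its longest chain is 22 days, giving 3 of slack.
The binding chain switches to J4→J9→J12 = 9+12+7 = 28; finish 28 days.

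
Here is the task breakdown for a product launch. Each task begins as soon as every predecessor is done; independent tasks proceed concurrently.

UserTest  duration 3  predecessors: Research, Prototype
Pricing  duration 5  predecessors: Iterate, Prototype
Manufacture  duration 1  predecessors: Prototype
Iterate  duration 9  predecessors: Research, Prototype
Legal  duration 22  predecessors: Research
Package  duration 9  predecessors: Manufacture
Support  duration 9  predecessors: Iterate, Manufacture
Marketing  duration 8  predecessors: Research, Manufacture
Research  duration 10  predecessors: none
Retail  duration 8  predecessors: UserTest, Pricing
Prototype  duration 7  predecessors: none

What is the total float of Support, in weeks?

4

Critical path: Research→Iterate→Pricing→Retail = 10+9+5+8 = 32, so the finish is 32 weeks.
Support finishes as early as 28 and must finish by 32.
Float = 32 − 28 = 4.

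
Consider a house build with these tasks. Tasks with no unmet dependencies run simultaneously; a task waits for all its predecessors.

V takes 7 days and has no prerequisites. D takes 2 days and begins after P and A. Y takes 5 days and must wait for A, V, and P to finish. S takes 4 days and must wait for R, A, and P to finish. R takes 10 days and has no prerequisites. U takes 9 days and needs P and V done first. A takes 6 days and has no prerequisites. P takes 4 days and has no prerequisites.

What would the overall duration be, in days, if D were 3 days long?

As given, the longest chain is V→U = 7+9 = 16, so the finish is 16 days.
The longest path through D is only 8 days, so D has float 8.
No other chain overtakes it, so the finish is 16 days.

16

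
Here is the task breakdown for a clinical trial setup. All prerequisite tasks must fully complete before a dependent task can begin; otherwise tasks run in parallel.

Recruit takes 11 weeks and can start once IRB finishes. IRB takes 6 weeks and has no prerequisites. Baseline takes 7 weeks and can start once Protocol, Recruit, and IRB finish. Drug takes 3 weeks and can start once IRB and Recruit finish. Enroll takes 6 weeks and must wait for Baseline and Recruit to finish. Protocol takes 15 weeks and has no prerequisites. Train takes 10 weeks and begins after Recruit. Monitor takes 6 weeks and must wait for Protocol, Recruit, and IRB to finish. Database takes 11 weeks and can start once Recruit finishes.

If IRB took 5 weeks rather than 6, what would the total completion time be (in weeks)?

Actual critical path: IRB→Recruit→Baseline→Enroll = 6+11+7+6 = 30 ⇒ 30 weeks.
IRB is on the critical path; changing it to 5 makes that path 29 weeks.
The critical path is still IRB→Recruit→Baseline→Enroll; finish is now 29 weeks.

29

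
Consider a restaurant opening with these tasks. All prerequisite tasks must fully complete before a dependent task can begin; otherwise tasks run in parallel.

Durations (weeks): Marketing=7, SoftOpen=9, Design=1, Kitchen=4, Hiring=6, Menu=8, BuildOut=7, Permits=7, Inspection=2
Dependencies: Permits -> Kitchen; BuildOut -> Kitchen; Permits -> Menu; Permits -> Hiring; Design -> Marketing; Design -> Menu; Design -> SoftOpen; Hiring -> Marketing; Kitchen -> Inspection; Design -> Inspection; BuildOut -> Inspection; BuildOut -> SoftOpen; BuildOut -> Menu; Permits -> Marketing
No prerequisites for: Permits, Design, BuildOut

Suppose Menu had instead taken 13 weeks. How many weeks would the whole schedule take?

Critical path before the change: Permits→Hiring→Marketing = 7+6+7 = 20 giving 20 weeks.
Menu has 5 weeks of float (longest path through it is 15).
No other chain overtakes it, so the finish is 20 weeks.

20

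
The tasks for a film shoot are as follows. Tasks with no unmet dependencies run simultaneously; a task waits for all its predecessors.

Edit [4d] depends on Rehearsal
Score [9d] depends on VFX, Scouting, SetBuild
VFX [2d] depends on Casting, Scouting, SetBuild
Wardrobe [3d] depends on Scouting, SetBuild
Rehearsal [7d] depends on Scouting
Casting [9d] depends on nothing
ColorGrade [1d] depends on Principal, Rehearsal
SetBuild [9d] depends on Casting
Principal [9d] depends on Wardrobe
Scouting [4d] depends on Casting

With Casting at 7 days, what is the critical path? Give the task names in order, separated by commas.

Casting, SetBuild, Wardrobe, Principal, ColorGrade

Actual critical path: Casting→SetBuild→Wardrobe→Principal→ColorGrade = 9+9+3+9+1 = 31 ⇒ 31 days.
Casting is on the critical path; changing it to 7 makes that path 29 days.
The critical path is still Casting→SetBuild→Wardrobe→Principal→ColorGrade; finish is now 29 days.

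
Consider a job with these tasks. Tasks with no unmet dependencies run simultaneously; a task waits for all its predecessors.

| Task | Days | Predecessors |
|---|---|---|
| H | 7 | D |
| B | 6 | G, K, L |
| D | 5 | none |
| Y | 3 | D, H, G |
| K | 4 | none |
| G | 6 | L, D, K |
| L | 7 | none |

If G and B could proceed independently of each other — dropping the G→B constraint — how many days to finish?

Before: longest chain L→G→B = 7+6+6 = 19, finish 19.
Without G→B, B's earliest start moves from 13 to 7.
New critical path: L→G→Y = 7+6+3 = 16 ⇒ 16 days.

16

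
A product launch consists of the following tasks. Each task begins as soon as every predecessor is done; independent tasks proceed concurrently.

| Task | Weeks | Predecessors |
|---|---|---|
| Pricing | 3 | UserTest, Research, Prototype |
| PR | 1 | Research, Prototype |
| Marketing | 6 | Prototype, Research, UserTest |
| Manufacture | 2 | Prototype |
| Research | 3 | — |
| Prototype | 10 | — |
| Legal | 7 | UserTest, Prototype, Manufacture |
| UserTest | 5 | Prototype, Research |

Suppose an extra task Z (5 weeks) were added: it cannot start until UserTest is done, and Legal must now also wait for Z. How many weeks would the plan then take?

27

Originally the plan takes 22 weeks.
With Z inserted, Legal now waits for max(UserTest, Prototype, Manufacture, Z).
New critical path: Prototype→UserTest→Z→Legal = 10+5+5+7 = 27 ⇒ 27 weeks.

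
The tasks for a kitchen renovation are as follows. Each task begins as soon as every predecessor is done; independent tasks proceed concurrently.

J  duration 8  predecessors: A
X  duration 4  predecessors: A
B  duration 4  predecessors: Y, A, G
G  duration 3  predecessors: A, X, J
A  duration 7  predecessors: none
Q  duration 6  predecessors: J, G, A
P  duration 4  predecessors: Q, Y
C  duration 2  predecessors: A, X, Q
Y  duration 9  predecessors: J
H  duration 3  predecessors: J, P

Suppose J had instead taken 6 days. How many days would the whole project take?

Baseline: A→J→G→Q→P→H = 7+8+3+6+4+3 = 31 → 31 days.
J is on the critical path; changing it to 6 makes that path 29 days.
The critical path is still A→J→G→Q→P→H; finish is now 29 days.

29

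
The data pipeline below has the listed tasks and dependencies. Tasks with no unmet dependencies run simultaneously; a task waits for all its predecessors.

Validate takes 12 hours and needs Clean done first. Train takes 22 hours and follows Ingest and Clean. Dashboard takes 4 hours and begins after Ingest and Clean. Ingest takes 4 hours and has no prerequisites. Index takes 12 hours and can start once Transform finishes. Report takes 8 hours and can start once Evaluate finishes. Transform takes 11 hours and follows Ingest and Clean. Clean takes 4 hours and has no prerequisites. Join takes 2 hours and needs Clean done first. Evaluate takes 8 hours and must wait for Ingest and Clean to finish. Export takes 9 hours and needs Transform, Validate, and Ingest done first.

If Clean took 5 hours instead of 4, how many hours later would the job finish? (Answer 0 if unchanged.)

Critical path before the change: Clean→Transform→Index = 4+11+12 = 27 giving 27 hours.
Clean lies on that path, so at 5 hours the path becomes 28 hours.
No other chain overtakes it, so the finish is 28 hours.
Change in finish: 28 − 27 = +1 hours.

1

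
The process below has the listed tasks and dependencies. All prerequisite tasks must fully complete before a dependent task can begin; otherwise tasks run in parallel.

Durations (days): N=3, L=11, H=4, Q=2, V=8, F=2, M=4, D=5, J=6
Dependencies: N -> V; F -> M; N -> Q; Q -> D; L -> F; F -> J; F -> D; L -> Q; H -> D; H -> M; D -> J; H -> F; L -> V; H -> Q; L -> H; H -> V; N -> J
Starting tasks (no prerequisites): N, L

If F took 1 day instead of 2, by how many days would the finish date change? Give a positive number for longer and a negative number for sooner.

Actual critical path: L→H→F→D→J = 11+4+2+5+6 = 28 ⇒ 28 days.
F lies on that path, so at 1 day the path becomes 27 days.
Now L→H→Q→D→J = 11+4+2+5+6 = 28 is longest, so the finish becomes 28 days.
Change in finish: 28 − 28 = +0 days.

0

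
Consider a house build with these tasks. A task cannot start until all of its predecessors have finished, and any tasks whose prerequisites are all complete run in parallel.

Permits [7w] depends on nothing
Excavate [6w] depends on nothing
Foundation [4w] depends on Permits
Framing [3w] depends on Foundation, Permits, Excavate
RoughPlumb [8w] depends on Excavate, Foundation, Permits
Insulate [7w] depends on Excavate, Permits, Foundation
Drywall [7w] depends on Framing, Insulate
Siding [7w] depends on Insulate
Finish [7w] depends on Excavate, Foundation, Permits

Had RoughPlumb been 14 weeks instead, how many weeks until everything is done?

Baseline: Permits→Foundation→Insulate→Drywall = 7+4+7+7 = 25 → 25 weeks.
RoughPlumb is off the critical path — its longest chain is 19 weeks, giving 6 of slack.
The binding chain switches to Permits→Foundation→RoughPlumb = 7+4+14 = 25; finish 25 weeks.

25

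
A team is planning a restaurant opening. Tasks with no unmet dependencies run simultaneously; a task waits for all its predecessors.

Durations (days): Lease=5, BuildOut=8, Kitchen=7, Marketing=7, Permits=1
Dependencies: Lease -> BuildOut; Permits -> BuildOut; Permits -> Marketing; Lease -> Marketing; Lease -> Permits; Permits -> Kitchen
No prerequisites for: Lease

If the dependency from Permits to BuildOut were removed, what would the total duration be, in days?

13

Before: longest chain Lease→Permits→BuildOut = 5+1+8 = 14, finish 14.
Without Permits→BuildOut, BuildOut's earliest start moves from 6 to 5.
After: Lease→Permits→Kitchen = 5+1+7 = 13 → 13 days.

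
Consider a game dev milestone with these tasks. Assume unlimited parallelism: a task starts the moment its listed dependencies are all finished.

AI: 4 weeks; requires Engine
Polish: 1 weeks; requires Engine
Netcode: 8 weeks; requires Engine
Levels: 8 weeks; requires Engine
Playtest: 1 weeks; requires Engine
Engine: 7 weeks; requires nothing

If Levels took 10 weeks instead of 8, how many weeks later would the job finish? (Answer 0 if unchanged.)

2

Actual critical path: Engine→Levels = 7+8 = 15 ⇒ 15 weeks.
Levels is on the critical path; changing it to 10 makes that path 17 weeks.
The critical path is still Engine→Levels; finish is now 17 weeks.
Change in finish: 17 − 15 = +2 weeks.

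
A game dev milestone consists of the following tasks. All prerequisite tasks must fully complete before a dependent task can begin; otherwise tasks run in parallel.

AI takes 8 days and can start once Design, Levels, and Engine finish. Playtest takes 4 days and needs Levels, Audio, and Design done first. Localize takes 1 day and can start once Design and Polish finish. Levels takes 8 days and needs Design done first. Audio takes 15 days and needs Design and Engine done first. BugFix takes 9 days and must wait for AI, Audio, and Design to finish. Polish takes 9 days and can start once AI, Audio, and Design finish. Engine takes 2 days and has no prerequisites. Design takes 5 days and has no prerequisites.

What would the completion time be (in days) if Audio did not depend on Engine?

31

Original critical path: Design→Levels→AI→Polish→Localize = 5+8+8+9+1 = 31 ⇒ 31 days.
Dropping Engine→Audio doesn't change Audio's earliest start (5); another predecessor still binds.
The longest chain is now Design→Levels→AI→Polish→Localize = 5+8+8+9+1 = 31, so the game dev milestone takes 31 days.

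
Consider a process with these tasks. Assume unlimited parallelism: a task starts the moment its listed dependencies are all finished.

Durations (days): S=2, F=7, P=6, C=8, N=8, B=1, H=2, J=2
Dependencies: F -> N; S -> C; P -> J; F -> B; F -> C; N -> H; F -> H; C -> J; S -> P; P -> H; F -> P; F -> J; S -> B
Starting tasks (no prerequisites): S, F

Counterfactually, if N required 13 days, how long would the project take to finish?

Actual critical path: F→N→H = 7+8+2 = 17 ⇒ 17 days.
Since N is critical, the +5 change carries straight to that chain (now 22 days).
That remains the longest chain; total 22 days.

22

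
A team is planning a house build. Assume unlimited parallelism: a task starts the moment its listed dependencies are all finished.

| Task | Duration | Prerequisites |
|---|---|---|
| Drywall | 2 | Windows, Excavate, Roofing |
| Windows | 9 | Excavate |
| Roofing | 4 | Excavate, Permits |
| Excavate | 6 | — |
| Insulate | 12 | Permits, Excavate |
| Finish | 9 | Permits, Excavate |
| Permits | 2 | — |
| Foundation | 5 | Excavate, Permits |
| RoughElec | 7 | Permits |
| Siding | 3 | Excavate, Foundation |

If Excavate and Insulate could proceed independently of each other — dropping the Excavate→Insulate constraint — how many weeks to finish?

17

Original critical path: Excavate→Insulate = 6+12 = 18 ⇒ 18 weeks.
Without Excavate→Insulate, Insulate's earliest start moves from 6 to 2.
New critical path: Excavate→Windows→Drywall = 6+9+2 = 17 ⇒ 17 weeks.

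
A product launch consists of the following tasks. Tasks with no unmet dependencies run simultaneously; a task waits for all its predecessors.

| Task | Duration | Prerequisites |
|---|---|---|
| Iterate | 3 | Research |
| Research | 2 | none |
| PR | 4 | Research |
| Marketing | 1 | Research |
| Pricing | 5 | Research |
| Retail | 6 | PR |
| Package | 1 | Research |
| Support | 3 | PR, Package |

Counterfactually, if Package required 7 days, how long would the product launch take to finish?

12

Critical path before the change: Research→PR→Retail = 2+4+6 = 12 giving 12 days.
Package has 6 days of float (longest path through it is 6).
The binding chain switches to Research→Package→Support = 2+7+3 = 12; finish 12 days.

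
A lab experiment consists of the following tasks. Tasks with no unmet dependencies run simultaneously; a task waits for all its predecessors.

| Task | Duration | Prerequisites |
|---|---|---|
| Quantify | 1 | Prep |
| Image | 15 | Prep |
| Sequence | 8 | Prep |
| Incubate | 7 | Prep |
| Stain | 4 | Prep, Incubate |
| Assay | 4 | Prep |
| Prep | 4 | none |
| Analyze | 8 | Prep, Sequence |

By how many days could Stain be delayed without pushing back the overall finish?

5

The longest chain is Prep→Sequence→Analyze = 4+8+8 = 20; overall finish 20 days.
Stain finishes as early as 15 and must finish by 20.
Slack of Stain = 16 − 11 = 5 days.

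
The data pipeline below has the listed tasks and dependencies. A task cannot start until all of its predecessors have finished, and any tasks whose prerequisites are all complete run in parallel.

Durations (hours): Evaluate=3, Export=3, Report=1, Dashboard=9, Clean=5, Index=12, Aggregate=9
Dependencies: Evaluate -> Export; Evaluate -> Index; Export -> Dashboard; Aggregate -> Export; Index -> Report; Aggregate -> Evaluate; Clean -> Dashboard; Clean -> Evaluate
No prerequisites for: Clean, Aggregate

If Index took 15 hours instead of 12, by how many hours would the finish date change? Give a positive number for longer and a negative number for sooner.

Critical path before the change: Aggregate→Evaluate→Index→Report = 9+3+12+1 = 25 giving 25 hours.
Since Index is critical, the +3 change carries straight to that chain (now 28 hours).
That remains the longest chain; total 28 hours.
Change in finish: 28 − 25 = +3 hours.

3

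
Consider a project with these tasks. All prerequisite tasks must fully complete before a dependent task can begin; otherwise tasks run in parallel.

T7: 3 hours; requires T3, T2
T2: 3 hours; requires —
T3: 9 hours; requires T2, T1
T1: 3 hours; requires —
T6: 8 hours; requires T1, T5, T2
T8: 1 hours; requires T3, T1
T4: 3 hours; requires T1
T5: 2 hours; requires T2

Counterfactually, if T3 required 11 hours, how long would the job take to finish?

Actual critical path: T1→T3→T7 = 3+9+3 = 15 ⇒ 15 hours.
T3 lies on that path, so at 11 hours the path becomes 17 hours.
No other chain overtakes it, so the finish is 17 hours.

17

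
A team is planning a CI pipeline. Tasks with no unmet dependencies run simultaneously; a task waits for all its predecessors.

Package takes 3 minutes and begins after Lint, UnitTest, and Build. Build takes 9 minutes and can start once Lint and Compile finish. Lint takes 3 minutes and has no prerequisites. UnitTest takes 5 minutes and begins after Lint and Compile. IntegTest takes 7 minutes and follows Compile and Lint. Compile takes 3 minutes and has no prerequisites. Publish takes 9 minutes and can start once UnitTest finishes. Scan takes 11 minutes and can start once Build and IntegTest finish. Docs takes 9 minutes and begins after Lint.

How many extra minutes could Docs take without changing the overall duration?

The longest chain is Compile→Build→Scan = 3+9+11 = 23; overall finish 23 minutes.
Docs finishes as early as 12 and must finish by 23.
Slack of Docs = 14 − 3 = 11 minutes.

11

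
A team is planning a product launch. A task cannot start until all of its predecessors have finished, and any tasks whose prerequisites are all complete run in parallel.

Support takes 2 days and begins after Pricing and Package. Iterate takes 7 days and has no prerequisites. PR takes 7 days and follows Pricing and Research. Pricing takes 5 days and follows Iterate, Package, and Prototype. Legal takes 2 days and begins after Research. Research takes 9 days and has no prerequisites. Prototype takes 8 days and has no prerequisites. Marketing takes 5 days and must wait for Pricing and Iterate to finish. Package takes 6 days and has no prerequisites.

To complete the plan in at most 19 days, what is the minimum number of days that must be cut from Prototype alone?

1

Current finish: 20 days; target: 19.
Prototype is on every critical path, so each day cut from Prototype cuts the finish by one (this holds down to a finish of 19).
Need 20 − 19 = 1 day off Prototype → Prototype becomes 7 days, finish becomes 19.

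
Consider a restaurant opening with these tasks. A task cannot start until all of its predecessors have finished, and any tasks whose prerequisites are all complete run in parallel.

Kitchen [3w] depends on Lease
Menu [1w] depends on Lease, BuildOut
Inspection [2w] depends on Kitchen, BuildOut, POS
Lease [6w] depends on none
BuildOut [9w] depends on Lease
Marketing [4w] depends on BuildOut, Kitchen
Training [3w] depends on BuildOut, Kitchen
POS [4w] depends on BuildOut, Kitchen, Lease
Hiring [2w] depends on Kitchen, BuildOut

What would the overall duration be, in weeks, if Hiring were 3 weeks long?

Critical path before the change: Lease→BuildOut→POS→Inspection = 6+9+4+2 = 21 giving 21 weeks.
The longest path through Hiring is only 17 weeks, so Hiring has float 4.
The critical path is still Lease→BuildOut→POS→Inspection; finish is now 21 weeks.

21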